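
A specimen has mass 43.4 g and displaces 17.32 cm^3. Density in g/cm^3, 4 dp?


rho = 43.4 / 17.32 = 2.5058 g/cm^3


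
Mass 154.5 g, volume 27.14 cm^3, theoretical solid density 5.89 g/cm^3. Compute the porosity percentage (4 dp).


rho_part = 154.5 / 27.14 = 5.6927045 g/cm^3
Porosity = (1 - 5.6927045/5.89)*100 = 3.3497 %


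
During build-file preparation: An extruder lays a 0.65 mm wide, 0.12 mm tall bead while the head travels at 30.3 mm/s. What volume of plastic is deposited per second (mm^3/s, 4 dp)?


Rate = 0.65 * 0.12 * 30.3 = 2.3634 mm^3/s


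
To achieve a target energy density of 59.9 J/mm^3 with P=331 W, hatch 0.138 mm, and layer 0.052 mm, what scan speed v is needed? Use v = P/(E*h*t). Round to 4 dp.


v = 331 / (59.9*0.138*0.052) = 770.0497 mm/s


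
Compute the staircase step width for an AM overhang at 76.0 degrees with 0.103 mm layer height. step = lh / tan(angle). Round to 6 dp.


step = 0.103 / tan(76.0) = 0.025681 mm


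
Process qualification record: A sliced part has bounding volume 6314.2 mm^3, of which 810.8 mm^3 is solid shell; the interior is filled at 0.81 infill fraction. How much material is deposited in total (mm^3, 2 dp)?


V_infill = (6314.2 - 810.8) * 0.81 = 4457.75
V_total = 810.8 + 4457.75 = 5268.55 mm^3


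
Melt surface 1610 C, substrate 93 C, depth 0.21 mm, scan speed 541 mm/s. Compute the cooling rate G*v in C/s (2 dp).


G = (1610-93)/0.21 = 7223.80952381 C/mm
CR = 7223.80952381 * 541 = 3908080.95 C/s


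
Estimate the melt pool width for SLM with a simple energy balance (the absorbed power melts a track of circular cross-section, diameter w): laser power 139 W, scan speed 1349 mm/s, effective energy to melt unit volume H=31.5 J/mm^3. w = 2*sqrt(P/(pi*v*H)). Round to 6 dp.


w = 2*sqrt(139/(pi*1349*31.5)) = 0.064536 mm


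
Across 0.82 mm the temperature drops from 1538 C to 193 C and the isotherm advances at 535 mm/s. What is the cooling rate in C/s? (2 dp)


G = (1538-193)/0.82 = 1640.24390244 C/mm
CR = 1640.24390244 * 535 = 877530.49 C/s


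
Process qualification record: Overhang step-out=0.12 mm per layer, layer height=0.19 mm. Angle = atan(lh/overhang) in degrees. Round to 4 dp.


angle = atan(0.19/0.12) = 57.7244 degrees


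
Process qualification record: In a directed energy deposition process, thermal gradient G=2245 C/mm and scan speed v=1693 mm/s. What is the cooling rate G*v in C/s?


CR = 2245 * 1693 = 3800785 C/s


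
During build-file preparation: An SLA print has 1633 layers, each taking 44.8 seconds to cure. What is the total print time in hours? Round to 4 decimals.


t = 1633 * 44.8 / 3600 = 20.3218 hrs


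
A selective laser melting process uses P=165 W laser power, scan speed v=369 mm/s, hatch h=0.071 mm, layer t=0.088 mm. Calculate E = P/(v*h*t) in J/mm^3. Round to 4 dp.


E = 165 / (369*0.071*0.088) = 71.5676 J/mm^3


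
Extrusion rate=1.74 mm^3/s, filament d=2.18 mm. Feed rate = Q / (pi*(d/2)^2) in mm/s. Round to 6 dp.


A = pi*(2.18/2)^2 = 3.732526
v = 1.74 / 3.732526 = 0.466172 mm/s


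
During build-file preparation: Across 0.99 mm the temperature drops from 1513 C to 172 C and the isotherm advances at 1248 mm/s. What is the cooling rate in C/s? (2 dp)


G = (1513-172)/0.99 = 1354.54545455 C/mm
CR = 1354.54545455 * 1248 = 1690472.73 C/s


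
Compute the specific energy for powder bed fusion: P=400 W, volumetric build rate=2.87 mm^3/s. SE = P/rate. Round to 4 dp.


SE = 400 / 2.87 = 139.3728 J/mm^3


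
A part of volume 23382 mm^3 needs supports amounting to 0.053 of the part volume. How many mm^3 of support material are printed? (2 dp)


V_support = 23382 * 0.053 = 1239.25 mm^3


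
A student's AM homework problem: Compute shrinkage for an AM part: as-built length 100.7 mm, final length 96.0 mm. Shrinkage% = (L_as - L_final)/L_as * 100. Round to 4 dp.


Shrinkage = ((100.7-96.0)/100.7)*100 = 4.6673 %


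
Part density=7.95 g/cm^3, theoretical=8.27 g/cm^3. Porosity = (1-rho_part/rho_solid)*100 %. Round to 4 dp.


Porosity = (1-7.95/8.27)*100 = 3.8694 %


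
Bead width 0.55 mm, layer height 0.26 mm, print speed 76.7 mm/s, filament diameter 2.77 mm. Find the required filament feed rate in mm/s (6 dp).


Q = 0.55 * 0.26 * 76.7 = 10.9681 mm^3/s
A_fil = pi*(2.77/2)^2 = 6.02628157 mm^2
v_feed = 10.9681 / 6.02628157 = 1.820044 mm/s


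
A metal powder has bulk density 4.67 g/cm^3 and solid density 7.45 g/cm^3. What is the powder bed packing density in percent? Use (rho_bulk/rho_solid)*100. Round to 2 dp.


Packing = (4.67/7.45)*100 = 62.68 %


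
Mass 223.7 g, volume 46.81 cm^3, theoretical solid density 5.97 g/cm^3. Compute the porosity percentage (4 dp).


rho_part = 223.7 / 46.81 = 4.7788934 g/cm^3
Porosity = (1 - 4.7788934/5.97)*100 = 19.9515 %


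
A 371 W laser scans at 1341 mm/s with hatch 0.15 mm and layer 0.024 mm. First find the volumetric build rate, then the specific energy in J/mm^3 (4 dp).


Build rate = 1341 * 0.15 * 0.024 = 4.8276 mm^3/s
SE = 371 / 4.8276 = 76.8498 J/mm^3


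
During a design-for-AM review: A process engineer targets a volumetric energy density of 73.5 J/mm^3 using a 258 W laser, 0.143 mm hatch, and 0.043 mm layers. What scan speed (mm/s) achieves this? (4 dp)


v = 258 / (73.5*0.143*0.043) = 570.8577 mm/s


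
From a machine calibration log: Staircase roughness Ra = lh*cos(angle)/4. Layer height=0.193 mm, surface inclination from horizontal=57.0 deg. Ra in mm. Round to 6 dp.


Ra = 0.193 * cos(57.0) / 4 = 0.026279 mm


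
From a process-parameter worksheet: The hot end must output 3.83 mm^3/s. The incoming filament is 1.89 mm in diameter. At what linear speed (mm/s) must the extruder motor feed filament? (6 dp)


A = pi*(1.89/2)^2 = 2.805521
v = 3.83 / 2.805521 = 1.365165 mm/s


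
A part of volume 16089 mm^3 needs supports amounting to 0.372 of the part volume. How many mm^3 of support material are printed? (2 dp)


V_support = 16089 * 0.372 = 5985.11 mm^3


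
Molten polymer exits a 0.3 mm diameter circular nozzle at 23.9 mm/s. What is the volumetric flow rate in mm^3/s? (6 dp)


A = pi*(0.3/2)^2 = 0.07068583 mm^2
Q = 0.07068583 * 23.9 = 1.689391 mm^3/s


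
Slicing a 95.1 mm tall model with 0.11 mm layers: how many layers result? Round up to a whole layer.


Layers = ceil(95.1/0.11) = 865


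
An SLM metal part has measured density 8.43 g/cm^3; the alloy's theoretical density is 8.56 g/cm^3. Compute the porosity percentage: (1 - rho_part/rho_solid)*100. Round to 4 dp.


Porosity = (1-8.43/8.56)*100 = 1.5187 %


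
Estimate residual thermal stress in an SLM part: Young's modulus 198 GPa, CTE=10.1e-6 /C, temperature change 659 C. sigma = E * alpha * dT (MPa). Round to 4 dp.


sigma = 198*1000 * 10.1e-6 * 659 = 1317.8682 MPa


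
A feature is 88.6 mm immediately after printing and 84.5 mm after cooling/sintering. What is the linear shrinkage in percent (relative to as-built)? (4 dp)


Shrinkage = ((88.6-84.5)/88.6)*100 = 4.6275 %


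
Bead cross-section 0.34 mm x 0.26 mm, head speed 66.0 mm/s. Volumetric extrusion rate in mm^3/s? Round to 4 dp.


Rate = 0.34 * 0.26 * 66.0 = 5.8344 mm^3/s


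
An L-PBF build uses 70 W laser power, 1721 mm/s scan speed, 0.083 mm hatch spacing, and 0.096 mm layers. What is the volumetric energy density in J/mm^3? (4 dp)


E = 70 / (1721*0.083*0.096) = 5.1047 J/mm^3


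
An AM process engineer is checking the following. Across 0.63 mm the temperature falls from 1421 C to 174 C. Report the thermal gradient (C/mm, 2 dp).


G = (1421-174)/0.63 = 1979.37 C/mm


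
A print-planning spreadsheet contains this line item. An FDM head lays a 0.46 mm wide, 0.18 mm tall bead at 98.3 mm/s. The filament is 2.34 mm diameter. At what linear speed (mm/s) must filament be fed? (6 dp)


Q = 0.46 * 0.18 * 98.3 = 8.13924 mm^3/s
A_fil = pi*(2.34/2)^2 = 4.30052618 mm^2
v_feed = 8.13924 / 4.30052618 = 1.892615 mm/s


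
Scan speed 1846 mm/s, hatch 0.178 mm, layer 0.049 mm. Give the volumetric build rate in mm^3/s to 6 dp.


Rate = 1846 * 0.178 * 0.049 = 16.100812 mm^3/s


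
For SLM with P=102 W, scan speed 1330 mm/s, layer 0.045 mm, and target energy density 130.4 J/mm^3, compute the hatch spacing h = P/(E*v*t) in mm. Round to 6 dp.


h = 102 / (130.4*1330*0.045) = 0.013069 mm


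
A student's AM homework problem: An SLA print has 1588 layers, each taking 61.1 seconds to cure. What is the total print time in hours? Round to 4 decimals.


t = 1588 * 61.1 / 3600 = 26.9519 hrs


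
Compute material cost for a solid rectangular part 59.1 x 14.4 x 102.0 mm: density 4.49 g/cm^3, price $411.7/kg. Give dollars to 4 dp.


V = 59.1 * 14.4 * 102.0 = 86806.08 mm^3 = 86.80608 cm^3
Mass = 86.80608 * 4.49 / 1000 = 0.3897593 kg
Cost = 0.3897593 * 411.7 = 160.4639 $


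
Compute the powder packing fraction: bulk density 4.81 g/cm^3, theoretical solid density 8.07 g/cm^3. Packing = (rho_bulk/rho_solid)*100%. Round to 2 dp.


Packing = (4.81/8.07)*100 = 59.6 %


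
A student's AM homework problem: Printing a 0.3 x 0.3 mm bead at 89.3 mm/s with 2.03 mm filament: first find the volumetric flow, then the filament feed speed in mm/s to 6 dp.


Q = 0.3 * 0.3 * 89.3 = 8.037 mm^3/s
A_fil = pi*(2.03/2)^2 = 3.23654729 mm^2
v_feed = 8.037 / 3.23654729 = 2.483202 mm/s


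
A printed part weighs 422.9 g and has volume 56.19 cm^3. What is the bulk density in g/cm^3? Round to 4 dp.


rho = 422.9 / 56.19 = 7.5263 g/cm^3


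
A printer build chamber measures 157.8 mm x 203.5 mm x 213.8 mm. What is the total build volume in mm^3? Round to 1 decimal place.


V = 157.8 * 203.5 * 213.8 = 6865609.7 mm^3


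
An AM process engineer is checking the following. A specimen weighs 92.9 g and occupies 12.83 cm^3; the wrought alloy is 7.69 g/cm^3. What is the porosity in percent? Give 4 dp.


rho_part = 92.9 / 12.83 = 7.24084178 g/cm^3
Porosity = (1 - 7.24084178/7.69)*100 = 5.8408 %


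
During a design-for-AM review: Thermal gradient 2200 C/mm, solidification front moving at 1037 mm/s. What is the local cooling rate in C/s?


CR = 2200 * 1037 = 2281400 C/s


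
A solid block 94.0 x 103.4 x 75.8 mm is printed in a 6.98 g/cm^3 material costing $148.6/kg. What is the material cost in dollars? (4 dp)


V = 94.0 * 103.4 * 75.8 = 736745.68 mm^3 = 736.74568 cm^3
Mass = 736.74568 * 6.98 / 1000 = 5.14248485 kg
Cost = 5.14248485 * 148.6 = 764.1732 $


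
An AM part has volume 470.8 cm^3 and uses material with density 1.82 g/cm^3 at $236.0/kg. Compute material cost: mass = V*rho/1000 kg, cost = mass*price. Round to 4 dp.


Mass = 470.8*1.82/1000 = 0.856856 kg
Cost = 0.856856 * 236.0 = 202.218 $


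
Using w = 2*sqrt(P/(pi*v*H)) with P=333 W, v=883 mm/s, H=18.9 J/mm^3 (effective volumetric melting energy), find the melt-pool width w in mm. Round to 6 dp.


w = 2*sqrt(333/(pi*883*18.9)) = 0.159392 mm


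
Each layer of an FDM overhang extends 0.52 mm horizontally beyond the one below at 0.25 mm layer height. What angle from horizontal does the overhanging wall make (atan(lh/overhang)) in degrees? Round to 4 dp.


angle = atan(0.25/0.52) = 25.6768 degrees


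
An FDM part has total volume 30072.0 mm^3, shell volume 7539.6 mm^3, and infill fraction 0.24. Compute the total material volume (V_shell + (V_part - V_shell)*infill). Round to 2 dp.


V_infill = (30072.0 - 7539.6) * 0.24 = 5407.78
V_total = 7539.6 + 5407.78 = 12947.38 mm^3


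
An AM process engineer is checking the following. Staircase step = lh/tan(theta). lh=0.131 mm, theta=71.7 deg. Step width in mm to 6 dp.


step = 0.131 / tan(71.7) = 0.043324 mm


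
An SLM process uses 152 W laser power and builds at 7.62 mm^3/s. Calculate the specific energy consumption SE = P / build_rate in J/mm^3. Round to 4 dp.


SE = 152 / 7.62 = 19.9475 J/mm^3


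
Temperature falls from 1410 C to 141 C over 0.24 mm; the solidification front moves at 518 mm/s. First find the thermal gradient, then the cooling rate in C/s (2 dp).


G = (1410-141)/0.24 = 5287.5 C/mm
CR = 5287.5 * 518 = 2738925.0 C/s


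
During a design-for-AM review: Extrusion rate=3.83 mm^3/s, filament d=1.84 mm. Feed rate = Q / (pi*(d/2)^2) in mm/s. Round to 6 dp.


A = pi*(1.84/2)^2 = 2.659044
v = 3.83 / 2.659044 = 1.440367 mm/s


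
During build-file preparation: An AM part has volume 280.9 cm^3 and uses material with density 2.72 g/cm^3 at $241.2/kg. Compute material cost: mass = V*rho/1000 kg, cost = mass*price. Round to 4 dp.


Mass = 280.9*2.72/1000 = 0.764048 kg
Cost = 0.764048 * 241.2 = 184.2884 $


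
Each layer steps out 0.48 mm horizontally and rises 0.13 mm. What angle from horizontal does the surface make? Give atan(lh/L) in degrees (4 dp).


angle = atan(0.13/0.48) = 15.1541 degrees


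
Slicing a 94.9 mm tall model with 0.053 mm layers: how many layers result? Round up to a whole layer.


Layers = ceil(94.9/0.053) = 1791


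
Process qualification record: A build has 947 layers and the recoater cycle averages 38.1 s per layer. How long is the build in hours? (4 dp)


t = 947 * 38.1 / 3600 = 10.0224 hrs


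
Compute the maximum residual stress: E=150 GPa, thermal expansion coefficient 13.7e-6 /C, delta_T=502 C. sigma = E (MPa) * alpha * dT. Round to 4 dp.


sigma = 150*1000 * 13.7e-6 * 502 = 1031.61 MPa


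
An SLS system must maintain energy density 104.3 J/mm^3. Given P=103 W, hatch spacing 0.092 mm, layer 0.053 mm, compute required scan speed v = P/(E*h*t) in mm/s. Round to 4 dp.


v = 103 / (104.3*0.092*0.053) = 202.5299 mm/s


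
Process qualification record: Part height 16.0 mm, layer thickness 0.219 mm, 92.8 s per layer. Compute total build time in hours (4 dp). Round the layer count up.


Layers = ceil(16.0/0.219) = 74
t = 74 * 92.8 / 3600 = 1.9076 hrs


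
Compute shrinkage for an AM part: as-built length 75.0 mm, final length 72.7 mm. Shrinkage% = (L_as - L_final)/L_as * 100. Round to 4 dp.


Shrinkage = ((75.0-72.7)/75.0)*100 = 3.0667 %


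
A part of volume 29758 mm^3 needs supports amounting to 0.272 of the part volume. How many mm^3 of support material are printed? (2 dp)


V_support = 29758 * 0.272 = 8094.18 mm^3


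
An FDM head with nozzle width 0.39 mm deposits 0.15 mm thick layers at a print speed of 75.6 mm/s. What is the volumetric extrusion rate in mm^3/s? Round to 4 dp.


Rate = 0.39 * 0.15 * 75.6 = 4.4226 mm^3/s


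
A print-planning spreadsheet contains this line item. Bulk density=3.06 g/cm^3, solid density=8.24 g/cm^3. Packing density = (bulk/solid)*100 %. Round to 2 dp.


Packing = (3.06/8.24)*100 = 37.14 %


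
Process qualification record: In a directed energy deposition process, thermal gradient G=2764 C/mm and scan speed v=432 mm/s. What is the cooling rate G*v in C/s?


CR = 2764 * 432 = 1194048 C/s


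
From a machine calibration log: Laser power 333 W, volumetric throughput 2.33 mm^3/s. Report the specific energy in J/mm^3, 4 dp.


SE = 333 / 2.33 = 142.9185 J/mm^3


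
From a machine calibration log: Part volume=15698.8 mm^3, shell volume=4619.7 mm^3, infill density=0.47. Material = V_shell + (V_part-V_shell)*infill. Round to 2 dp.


V_infill = (15698.8 - 4619.7) * 0.47 = 5207.18
V_total = 4619.7 + 5207.18 = 9826.88 mm^3


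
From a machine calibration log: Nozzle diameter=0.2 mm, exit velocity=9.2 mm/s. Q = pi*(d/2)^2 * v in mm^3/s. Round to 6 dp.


A = pi*(0.2/2)^2 = 0.03141593 mm^2
Q = 0.03141593 * 9.2 = 0.289027 mm^3/s


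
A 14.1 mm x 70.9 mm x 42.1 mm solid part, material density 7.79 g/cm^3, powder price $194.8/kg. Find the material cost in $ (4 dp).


V = 14.1 * 70.9 * 42.1 = 42086.949 mm^3 = 42.086949 cm^3
Mass = 42.086949 * 7.79 / 1000 = 0.32785733 kg
Cost = 0.32785733 * 194.8 = 63.8666 $


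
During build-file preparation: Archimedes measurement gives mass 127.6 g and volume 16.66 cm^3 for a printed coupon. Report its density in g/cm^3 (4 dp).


rho = 127.6 / 16.66 = 7.6591 g/cm^3


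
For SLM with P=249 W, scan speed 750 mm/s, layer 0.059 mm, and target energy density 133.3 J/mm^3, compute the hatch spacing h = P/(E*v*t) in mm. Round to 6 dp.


h = 249 / (133.3*750*0.059) = 0.042214 mm


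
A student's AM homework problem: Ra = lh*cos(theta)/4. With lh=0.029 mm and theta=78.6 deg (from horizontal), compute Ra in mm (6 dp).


Ra = 0.029 * cos(78.6) / 4 = 0.001433 mm


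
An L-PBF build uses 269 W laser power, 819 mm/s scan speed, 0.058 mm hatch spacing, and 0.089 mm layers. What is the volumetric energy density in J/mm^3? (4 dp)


E = 269 / (819*0.058*0.089) = 63.6283 J/mm^3


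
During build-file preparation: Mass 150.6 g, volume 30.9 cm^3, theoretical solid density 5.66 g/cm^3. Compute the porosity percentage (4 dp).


rho_part = 150.6 / 30.9 = 4.87378641 g/cm^3
Porosity = (1 - 4.87378641/5.66)*100 = 13.8907 %


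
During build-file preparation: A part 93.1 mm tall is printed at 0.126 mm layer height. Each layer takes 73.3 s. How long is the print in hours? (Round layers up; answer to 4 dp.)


Layers = ceil(93.1/0.126) = 739
t = 739 * 73.3 / 3600 = 15.0469 hrs


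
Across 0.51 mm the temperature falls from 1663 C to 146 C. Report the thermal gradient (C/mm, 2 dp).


G = (1663-146)/0.51 = 2974.51 C/mm


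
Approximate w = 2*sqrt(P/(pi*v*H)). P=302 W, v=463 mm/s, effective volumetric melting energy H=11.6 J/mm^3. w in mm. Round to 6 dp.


w = 2*sqrt(302/(pi*463*11.6)) = 0.267571 mm


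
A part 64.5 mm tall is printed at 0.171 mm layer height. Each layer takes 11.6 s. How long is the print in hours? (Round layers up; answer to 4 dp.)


Layers = ceil(64.5/0.171) = 378
t = 378 * 11.6 / 3600 = 1.218 hrs


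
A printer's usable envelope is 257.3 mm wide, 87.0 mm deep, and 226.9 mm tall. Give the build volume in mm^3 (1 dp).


V = 257.3 * 87.0 * 226.9 = 5079179.2 mm^3


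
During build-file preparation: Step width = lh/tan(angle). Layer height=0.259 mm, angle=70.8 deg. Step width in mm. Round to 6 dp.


step = 0.259 / tan(70.8) = 0.090193 mm


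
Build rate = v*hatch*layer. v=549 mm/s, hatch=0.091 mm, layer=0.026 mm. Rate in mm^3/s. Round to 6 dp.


Rate = 549 * 0.091 * 0.026 = 1.298934 mm^3/s


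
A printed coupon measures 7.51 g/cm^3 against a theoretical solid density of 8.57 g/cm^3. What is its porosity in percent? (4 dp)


Porosity = (1-7.51/8.57)*100 = 12.3687 %


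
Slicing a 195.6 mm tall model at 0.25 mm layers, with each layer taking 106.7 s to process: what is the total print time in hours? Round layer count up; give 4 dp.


Layers = ceil(195.6/0.25) = 783
t = 783 * 106.7 / 3600 = 23.2073 hrs


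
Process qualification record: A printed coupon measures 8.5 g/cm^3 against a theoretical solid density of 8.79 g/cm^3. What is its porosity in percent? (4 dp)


Porosity = (1-8.5/8.79)*100 = 3.2992 %


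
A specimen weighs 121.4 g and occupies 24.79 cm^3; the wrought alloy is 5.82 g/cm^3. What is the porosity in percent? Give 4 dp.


rho_part = 121.4 / 24.79 = 4.89713594 g/cm^3
Porosity = (1 - 4.89713594/5.82)*100 = 15.8568 %


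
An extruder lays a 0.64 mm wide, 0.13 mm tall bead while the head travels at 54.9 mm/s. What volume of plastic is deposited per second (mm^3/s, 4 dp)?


Rate = 0.64 * 0.13 * 54.9 = 4.5677 mm^3/s


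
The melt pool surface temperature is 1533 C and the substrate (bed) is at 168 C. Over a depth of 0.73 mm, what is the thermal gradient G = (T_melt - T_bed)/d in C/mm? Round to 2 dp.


G = (1533-168)/0.73 = 1869.86 C/mm


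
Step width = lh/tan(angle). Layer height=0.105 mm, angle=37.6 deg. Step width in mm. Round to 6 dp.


step = 0.105 / tan(37.6) = 0.136345 mm


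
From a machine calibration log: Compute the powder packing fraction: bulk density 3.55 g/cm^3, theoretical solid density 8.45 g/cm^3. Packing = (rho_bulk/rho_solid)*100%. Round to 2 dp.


Packing = (3.55/8.45)*100 = 42.01 %


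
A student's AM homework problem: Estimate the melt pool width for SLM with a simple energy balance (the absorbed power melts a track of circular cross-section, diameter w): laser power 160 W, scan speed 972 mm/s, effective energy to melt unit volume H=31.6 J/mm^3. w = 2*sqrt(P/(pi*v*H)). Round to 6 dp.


w = 2*sqrt(160/(pi*972*31.6)) = 0.08144 mm


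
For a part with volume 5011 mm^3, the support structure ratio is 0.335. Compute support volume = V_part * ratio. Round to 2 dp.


V_support = 5011 * 0.335 = 1678.69 mm^3


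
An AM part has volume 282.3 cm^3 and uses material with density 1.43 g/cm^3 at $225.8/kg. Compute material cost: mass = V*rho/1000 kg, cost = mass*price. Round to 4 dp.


Mass = 282.3*1.43/1000 = 0.403689 kg
Cost = 0.403689 * 225.8 = 91.153 $


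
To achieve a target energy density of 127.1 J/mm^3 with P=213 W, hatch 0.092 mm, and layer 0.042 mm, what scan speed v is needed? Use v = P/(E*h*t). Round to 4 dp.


v = 213 / (127.1*0.092*0.042) = 433.7075 mm/s


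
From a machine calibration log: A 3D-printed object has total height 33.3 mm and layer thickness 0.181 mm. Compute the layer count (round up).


Layers = ceil(33.3/0.181) = 184


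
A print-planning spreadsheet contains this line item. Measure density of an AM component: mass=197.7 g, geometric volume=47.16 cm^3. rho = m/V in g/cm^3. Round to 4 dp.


rho = 197.7 / 47.16 = 4.1921 g/cm^3


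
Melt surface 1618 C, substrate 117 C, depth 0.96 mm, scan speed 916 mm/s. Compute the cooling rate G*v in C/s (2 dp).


G = (1618-117)/0.96 = 1563.54166667 C/mm
CR = 1563.54166667 * 916 = 1432204.17 C/s


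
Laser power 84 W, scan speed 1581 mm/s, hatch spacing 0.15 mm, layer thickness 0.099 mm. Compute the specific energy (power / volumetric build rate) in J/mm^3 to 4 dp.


Build rate = 1581 * 0.15 * 0.099 = 23.47785 mm^3/s
SE = 84 / 23.47785 = 3.5778 J/mm^3


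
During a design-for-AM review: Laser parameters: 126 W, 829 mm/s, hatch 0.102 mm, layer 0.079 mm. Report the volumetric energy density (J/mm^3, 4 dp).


E = 126 / (829*0.102*0.079) = 18.862 J/mm^3


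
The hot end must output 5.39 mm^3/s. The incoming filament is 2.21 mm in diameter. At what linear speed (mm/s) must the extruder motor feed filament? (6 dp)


A = pi*(2.21/2)^2 = 3.835963
v = 5.39 / 3.835963 = 1.405123 mm/s


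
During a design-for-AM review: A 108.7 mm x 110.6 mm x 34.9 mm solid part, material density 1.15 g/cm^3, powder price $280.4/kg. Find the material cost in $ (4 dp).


V = 108.7 * 110.6 * 34.9 = 419575.478 mm^3 = 419.575478 cm^3
Mass = 419.575478 * 1.15 / 1000 = 0.4825118 kg
Cost = 0.4825118 * 280.4 = 135.2963 $


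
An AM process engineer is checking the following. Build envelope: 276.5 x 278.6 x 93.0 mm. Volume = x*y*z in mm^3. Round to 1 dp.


V = 276.5 * 278.6 * 93.0 = 7164059.7 mm^3


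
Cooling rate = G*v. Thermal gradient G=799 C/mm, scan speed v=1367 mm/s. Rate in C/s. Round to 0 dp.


CR = 799 * 1367 = 1092233 C/s


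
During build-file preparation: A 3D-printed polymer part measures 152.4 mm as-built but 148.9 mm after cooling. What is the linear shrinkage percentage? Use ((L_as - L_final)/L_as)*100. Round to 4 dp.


Shrinkage = ((152.4-148.9)/152.4)*100 = 2.2966 %


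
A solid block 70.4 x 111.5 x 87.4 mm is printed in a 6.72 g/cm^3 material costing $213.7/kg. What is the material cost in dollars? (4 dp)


V = 70.4 * 111.5 * 87.4 = 686055.04 mm^3 = 686.05504 cm^3
Mass = 686.05504 * 6.72 / 1000 = 4.61028987 kg
Cost = 4.61028987 * 213.7 = 985.2189 $


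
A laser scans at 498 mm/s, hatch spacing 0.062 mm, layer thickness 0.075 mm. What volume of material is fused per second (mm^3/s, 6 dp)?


Rate = 498 * 0.062 * 0.075 = 2.3157 mm^3/s


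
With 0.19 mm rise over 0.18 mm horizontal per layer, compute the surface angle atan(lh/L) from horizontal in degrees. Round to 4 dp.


angle = atan(0.19/0.18) = 46.5482 degrees


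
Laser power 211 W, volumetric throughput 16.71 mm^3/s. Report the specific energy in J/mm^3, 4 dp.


SE = 211 / 16.71 = 12.6272 J/mm^3


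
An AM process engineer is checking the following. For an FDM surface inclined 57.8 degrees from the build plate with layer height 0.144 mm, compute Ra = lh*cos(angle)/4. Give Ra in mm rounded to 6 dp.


Ra = 0.144 * cos(57.8) / 4 = 0.019184 mm


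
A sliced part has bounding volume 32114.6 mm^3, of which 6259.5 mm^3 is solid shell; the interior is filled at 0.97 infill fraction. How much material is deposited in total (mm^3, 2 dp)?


V_infill = (32114.6 - 6259.5) * 0.97 = 25079.45
V_total = 6259.5 + 25079.45 = 31338.95 mm^3


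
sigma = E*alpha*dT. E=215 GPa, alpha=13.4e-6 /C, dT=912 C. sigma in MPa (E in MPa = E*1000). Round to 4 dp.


sigma = 215*1000 * 13.4e-6 * 912 = 2627.472 MPa


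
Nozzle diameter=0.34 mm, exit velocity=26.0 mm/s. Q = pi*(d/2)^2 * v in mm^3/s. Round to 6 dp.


A = pi*(0.34/2)^2 = 0.09079203 mm^2
Q = 0.09079203 * 26.0 = 2.360593 mm^3/s


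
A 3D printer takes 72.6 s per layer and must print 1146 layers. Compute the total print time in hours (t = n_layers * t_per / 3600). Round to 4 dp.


t = 1146 * 72.6 / 3600 = 23.111 hrs


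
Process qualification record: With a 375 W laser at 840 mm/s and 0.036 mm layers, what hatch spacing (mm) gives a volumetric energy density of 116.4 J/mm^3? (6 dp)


h = 375 / (116.4*840*0.036) = 0.106536 mm


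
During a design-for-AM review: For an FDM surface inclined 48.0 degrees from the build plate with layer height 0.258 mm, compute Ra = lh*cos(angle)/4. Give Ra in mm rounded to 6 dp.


Ra = 0.258 * cos(48.0) / 4 = 0.043159 mm


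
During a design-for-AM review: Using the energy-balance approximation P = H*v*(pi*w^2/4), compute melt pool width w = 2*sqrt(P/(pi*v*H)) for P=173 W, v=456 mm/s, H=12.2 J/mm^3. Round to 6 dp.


w = 2*sqrt(173/(pi*456*12.2)) = 0.198983 mm


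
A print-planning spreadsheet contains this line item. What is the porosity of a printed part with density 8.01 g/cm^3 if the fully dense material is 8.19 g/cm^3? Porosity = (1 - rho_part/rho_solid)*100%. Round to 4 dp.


Porosity = (1-8.01/8.19)*100 = 2.1978 %


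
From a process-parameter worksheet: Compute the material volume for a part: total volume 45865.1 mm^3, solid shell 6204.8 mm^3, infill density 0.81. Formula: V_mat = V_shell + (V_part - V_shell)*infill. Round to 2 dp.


V_infill = (45865.1 - 6204.8) * 0.81 = 32124.84
V_total = 6204.8 + 32124.84 = 38329.64 mm^3


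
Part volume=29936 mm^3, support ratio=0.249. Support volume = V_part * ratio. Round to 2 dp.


V_support = 29936 * 0.249 = 7454.06 mm^3


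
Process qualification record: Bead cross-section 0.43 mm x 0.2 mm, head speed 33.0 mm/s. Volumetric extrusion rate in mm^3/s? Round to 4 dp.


Rate = 0.43 * 0.2 * 33.0 = 2.838 mm^3/s


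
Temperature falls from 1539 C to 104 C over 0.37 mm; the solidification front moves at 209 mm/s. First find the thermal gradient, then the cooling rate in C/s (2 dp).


G = (1539-104)/0.37 = 3878.37837838 C/mm
CR = 3878.37837838 * 209 = 810581.08 C/s


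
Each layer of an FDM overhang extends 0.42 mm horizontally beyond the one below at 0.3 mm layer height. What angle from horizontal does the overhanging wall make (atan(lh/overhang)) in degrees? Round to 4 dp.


angle = atan(0.3/0.42) = 35.5377 degrees


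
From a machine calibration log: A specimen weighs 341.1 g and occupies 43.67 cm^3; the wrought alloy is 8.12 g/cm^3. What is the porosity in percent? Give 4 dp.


rho_part = 341.1 / 43.67 = 7.81085413 g/cm^3
Porosity = (1 - 7.81085413/8.12)*100 = 3.8072 %


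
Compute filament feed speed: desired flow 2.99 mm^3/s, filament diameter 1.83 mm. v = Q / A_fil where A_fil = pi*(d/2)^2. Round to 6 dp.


A = pi*(1.83/2)^2 = 2.63022
v = 2.99 / 2.63022 = 1.136787 mm/s


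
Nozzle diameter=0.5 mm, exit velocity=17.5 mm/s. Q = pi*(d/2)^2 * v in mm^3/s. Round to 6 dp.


A = pi*(0.5/2)^2 = 0.19634954 mm^2
Q = 0.19634954 * 17.5 = 3.436117 mm^3/s


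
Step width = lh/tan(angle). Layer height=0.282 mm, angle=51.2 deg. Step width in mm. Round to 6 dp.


step = 0.282 / tan(51.2) = 0.226734 mm


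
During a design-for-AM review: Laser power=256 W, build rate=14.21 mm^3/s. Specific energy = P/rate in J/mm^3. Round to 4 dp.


SE = 256 / 14.21 = 18.0155 J/mm^3


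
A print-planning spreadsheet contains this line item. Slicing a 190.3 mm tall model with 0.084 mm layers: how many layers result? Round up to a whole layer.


Layers = ceil(190.3/0.084) = 2266


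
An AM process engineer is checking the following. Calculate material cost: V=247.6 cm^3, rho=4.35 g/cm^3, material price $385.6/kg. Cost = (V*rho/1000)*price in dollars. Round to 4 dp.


Mass = 247.6*4.35/1000 = 1.07706 kg
Cost = 1.07706 * 385.6 = 415.3143 $


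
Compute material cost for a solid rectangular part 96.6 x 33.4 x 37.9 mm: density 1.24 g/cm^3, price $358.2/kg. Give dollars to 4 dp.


V = 96.6 * 33.4 * 37.9 = 122282.076 mm^3 = 122.282076 cm^3
Mass = 122.282076 * 1.24 / 1000 = 0.15162977 kg
Cost = 0.15162977 * 358.2 = 54.3138 $


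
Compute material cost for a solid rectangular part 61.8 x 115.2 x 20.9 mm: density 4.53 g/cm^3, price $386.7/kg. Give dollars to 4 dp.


V = 61.8 * 115.2 * 20.9 = 148794.624 mm^3 = 148.794624 cm^3
Mass = 148.794624 * 4.53 / 1000 = 0.67403965 kg
Cost = 0.67403965 * 386.7 = 260.6511 $


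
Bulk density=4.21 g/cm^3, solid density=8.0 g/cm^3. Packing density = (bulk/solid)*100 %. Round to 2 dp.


Packing = (4.21/8.0)*100 = 52.63 %


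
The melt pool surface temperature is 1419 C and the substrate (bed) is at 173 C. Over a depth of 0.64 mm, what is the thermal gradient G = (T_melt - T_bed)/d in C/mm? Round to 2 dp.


G = (1419-173)/0.64 = 1946.88 C/mm


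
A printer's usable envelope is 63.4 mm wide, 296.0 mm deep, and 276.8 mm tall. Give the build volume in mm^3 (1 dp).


V = 63.4 * 296.0 * 276.8 = 5194539.5 mm^3


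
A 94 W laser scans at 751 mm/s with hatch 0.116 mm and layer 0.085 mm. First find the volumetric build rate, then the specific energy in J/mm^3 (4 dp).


Build rate = 751 * 0.116 * 0.085 = 7.40486 mm^3/s
SE = 94 / 7.40486 = 12.6944 J/mm^3


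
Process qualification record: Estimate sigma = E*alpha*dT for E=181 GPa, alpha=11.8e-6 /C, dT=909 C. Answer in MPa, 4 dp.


sigma = 181*1000 * 11.8e-6 * 909 = 1941.4422 MPa


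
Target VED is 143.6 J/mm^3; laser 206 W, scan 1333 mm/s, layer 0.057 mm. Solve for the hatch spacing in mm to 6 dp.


h = 206 / (143.6*1333*0.057) = 0.01888 mm


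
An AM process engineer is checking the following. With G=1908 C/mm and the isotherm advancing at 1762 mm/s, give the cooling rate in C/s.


CR = 1908 * 1762 = 3361896 C/s


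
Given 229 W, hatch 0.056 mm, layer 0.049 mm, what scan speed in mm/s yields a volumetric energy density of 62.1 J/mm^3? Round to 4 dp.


v = 229 / (62.1*0.056*0.049) = 1343.8778 mm/s


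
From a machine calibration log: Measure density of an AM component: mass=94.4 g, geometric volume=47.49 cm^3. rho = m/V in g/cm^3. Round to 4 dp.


rho = 94.4 / 47.49 = 1.9878 g/cm^3


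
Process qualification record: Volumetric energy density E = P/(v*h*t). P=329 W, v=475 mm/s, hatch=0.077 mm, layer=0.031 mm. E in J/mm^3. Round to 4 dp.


E = 329 / (475*0.077*0.031) = 290.1682 J/mm^3


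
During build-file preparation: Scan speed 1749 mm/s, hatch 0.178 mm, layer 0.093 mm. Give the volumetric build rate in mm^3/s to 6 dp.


Rate = 1749 * 0.178 * 0.093 = 28.952946 mm^3/s


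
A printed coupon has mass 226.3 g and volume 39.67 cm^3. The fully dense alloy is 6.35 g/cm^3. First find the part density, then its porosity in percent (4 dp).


rho_part = 226.3 / 39.67 = 5.70456264 g/cm^3
Porosity = (1 - 5.70456264/6.35)*100 = 10.1644 %


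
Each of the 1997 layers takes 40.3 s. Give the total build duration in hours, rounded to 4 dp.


t = 1997 * 40.3 / 3600 = 22.3553 hrs


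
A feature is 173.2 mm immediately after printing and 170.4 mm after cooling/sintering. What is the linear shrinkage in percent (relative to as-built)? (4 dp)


Shrinkage = ((173.2-170.4)/173.2)*100 = 1.6166 %


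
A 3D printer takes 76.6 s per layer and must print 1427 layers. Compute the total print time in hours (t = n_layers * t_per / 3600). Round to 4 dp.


t = 1427 * 76.6 / 3600 = 30.3634 hrs


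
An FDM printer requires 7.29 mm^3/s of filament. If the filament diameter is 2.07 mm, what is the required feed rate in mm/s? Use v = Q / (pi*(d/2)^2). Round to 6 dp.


A = pi*(2.07/2)^2 = 3.365353
v = 7.29 / 3.365353 = 2.166192 mm/s


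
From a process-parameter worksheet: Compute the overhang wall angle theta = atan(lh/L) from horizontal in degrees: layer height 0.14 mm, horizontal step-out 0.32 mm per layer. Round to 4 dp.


angle = atan(0.14/0.32) = 23.6294 degrees


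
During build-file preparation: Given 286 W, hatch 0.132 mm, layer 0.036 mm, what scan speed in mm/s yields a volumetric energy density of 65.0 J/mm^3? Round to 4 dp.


v = 286 / (65.0*0.132*0.036) = 925.9259 mm/s


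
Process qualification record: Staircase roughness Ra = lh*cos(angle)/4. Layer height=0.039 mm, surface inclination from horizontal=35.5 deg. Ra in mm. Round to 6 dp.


Ra = 0.039 * cos(35.5) / 4 = 0.007938 mm


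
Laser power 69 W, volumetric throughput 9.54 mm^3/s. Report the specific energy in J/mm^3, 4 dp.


SE = 69 / 9.54 = 7.2327 J/mm^3


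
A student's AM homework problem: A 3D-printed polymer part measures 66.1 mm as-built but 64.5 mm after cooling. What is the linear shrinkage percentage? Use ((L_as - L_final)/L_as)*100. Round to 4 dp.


Shrinkage = ((66.1-64.5)/66.1)*100 = 2.4206 %


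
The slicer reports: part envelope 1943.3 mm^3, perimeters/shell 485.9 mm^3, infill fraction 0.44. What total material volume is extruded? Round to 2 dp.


V_infill = (1943.3 - 485.9) * 0.44 = 641.26
V_total = 485.9 + 641.26 = 1127.16 mm^3


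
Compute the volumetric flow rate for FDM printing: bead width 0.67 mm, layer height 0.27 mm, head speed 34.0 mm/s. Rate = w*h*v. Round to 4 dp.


Rate = 0.67 * 0.27 * 34.0 = 6.1506 mm^3/s


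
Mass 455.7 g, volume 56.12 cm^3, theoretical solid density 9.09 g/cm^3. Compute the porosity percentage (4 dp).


rho_part = 455.7 / 56.12 = 8.12009979 g/cm^3
Porosity = (1 - 8.12009979/9.09)*100 = 10.67 %


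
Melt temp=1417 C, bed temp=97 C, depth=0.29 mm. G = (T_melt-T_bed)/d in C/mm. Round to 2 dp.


G = (1417-97)/0.29 = 4551.72 C/mm


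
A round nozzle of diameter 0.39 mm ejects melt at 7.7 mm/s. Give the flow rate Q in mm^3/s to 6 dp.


A = pi*(0.39/2)^2 = 0.11945906 mm^2
Q = 0.11945906 * 7.7 = 0.919835 mm^3/s


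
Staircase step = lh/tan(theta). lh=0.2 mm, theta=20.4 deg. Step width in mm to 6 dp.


step = 0.2 / tan(20.4) = 0.537784 mm


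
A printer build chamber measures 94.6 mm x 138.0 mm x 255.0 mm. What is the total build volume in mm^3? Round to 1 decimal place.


V = 94.6 * 138.0 * 255.0 = 3328974.0 mm^3


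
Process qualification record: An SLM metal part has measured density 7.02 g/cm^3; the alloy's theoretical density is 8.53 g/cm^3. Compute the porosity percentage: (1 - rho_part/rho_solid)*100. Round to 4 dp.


Porosity = (1-7.02/8.53)*100 = 17.7022 %


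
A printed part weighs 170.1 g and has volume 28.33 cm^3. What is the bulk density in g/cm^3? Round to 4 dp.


rho = 170.1 / 28.33 = 6.0042 g/cm^3


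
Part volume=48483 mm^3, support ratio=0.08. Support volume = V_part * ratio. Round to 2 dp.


V_support = 48483 * 0.08 = 3878.64 mm^3


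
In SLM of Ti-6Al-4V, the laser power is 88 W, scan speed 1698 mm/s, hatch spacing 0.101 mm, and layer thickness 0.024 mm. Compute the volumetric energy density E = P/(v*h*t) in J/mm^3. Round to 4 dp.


E = 88 / (1698*0.101*0.024) = 21.3802 J/mm^3


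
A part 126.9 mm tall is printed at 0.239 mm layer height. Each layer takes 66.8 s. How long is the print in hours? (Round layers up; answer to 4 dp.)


Layers = ceil(126.9/0.239) = 531
t = 531 * 66.8 / 3600 = 9.853 hrs


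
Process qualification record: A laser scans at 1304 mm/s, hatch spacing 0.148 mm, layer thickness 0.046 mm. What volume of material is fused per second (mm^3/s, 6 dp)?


Rate = 1304 * 0.148 * 0.046 = 8.877632 mm^3/s


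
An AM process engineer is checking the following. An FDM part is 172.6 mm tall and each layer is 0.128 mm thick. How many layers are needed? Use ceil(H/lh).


Layers = ceil(172.6/0.128) = 1349


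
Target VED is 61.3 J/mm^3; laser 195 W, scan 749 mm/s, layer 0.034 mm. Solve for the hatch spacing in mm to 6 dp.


h = 195 / (61.3*749*0.034) = 0.124915 mm


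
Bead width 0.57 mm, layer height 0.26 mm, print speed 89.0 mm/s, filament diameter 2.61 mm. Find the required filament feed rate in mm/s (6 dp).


Q = 0.57 * 0.26 * 89.0 = 13.1898 mm^3/s
A_fil = pi*(2.61/2)^2 = 5.35021083 mm^2
v_feed = 13.1898 / 5.35021083 = 2.465286 mm/s


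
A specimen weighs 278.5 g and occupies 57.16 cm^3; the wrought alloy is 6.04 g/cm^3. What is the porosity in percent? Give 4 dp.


rho_part = 278.5 / 57.16 = 4.87228831 g/cm^3
Porosity = (1 - 4.87228831/6.04)*100 = 19.333 %


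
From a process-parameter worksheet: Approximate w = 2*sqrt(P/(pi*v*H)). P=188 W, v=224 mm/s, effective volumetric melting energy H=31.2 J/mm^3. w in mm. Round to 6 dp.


w = 2*sqrt(188/(pi*224*31.2)) = 0.185069 mm


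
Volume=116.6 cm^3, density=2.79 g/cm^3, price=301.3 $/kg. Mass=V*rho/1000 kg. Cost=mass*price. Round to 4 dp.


Mass = 116.6*2.79/1000 = 0.325314 kg
Cost = 0.325314 * 301.3 = 98.0171 $


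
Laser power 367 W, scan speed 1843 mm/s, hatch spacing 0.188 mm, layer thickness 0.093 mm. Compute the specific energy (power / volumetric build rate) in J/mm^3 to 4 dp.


Build rate = 1843 * 0.188 * 0.093 = 32.223012 mm^3/s
SE = 367 / 32.223012 = 11.3894 J/mm^3


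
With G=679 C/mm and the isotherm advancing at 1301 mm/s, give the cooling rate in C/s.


CR = 679 * 1301 = 883379 C/s


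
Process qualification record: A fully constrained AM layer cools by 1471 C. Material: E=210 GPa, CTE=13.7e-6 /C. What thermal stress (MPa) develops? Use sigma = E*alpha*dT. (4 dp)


sigma = 210*1000 * 13.7e-6 * 1471 = 4232.067 MPa


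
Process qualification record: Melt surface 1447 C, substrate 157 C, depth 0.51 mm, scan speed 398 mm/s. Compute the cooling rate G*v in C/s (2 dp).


G = (1447-157)/0.51 = 2529.41176471 C/mm
CR = 2529.41176471 * 398 = 1006705.88 C/s


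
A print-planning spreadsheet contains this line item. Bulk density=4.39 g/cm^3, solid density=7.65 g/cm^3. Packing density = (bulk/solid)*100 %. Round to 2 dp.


Packing = (4.39/7.65)*100 = 57.39 %


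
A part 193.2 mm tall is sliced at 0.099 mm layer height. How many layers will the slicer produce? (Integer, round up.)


Layers = ceil(193.2/0.099) = 1952


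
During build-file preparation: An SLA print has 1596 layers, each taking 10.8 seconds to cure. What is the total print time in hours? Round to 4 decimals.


t = 1596 * 10.8 / 3600 = 4.788 hrs


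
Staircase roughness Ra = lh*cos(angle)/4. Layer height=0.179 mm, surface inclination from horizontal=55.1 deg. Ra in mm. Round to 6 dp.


Ra = 0.179 * cos(55.1) / 4 = 0.025604 mm


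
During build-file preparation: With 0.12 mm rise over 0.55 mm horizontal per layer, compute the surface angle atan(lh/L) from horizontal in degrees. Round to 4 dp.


angle = atan(0.12/0.55) = 12.308 degrees


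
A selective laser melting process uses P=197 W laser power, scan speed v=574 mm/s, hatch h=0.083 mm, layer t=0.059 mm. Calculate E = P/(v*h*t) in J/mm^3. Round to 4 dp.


E = 197 / (574*0.083*0.059) = 70.0849 J/mm^3


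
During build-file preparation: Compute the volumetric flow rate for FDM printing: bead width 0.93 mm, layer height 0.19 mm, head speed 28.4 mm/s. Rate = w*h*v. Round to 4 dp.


Rate = 0.93 * 0.19 * 28.4 = 5.0183 mm^3/s
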